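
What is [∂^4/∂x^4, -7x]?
-28\frac{d^{3}}{dx^{3}}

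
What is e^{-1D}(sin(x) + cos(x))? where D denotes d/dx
\sqrt{2} \cos{\left(- x + \frac{\pi}{4} + 1 \right)}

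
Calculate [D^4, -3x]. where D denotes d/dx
-12D^{3}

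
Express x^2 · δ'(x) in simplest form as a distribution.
0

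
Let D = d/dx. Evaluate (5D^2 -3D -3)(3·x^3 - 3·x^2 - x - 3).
- 9 x^{3} - 18 x^{2} + 111 x - 18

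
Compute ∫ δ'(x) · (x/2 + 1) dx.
- \frac{1}{2}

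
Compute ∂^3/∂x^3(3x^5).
180 x^{2}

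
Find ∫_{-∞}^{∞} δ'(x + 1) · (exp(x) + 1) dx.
- \frac{1}{e}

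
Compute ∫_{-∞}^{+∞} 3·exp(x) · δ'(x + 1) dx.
- \frac{3}{e}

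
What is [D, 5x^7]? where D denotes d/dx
35 x^{6}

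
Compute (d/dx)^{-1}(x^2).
\frac{x^{3}}{3}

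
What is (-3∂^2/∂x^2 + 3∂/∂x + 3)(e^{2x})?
- 3 e^{2 x}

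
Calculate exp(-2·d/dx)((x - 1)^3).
x^{3} - 9 x^{2} + 27 x - 27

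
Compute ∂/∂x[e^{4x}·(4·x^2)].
8 x \left(2 x + 1\right) e^{4 x}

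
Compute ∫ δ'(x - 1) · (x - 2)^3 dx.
-3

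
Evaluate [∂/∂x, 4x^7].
28 x^{6}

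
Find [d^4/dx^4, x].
4\frac{d^{3}}{dx^{3}}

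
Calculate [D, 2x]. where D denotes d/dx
2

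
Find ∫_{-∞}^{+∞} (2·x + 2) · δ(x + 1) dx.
0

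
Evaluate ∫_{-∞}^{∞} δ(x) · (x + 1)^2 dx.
1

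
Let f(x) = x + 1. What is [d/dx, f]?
1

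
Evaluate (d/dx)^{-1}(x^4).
\frac{x^{5}}{5}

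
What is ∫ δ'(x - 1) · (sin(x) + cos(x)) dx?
- \cos{\left(1 \right)} + \sin{\left(1 \right)}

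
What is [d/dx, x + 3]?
1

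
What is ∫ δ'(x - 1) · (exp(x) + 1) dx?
- e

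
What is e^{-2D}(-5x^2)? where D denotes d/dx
- 5 x^{2} + 20 x - 20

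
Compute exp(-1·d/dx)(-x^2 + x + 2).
x \left(3 - x\right)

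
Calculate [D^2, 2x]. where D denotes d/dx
4D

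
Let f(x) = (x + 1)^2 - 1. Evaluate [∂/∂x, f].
2 x + 2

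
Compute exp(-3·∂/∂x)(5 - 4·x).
17 - 4 x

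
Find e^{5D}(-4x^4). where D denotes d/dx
- 4 x^{4} - 80 x^{3} - 600 x^{2} - 2000 x - 2500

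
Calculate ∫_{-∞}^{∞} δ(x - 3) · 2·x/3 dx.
2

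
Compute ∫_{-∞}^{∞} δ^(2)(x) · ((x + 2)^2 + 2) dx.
2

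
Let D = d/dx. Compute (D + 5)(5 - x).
24 - 5 x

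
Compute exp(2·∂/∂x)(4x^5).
4 x^{5} + 40 x^{4} + 160 x^{3} + 320 x^{2} + 320 x + 128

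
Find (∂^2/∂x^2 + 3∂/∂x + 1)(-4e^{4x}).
- 116 e^{4 x}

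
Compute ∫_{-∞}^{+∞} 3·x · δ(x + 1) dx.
-3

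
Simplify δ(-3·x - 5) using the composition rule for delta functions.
\frac{\delta(x + 5/3)}{3}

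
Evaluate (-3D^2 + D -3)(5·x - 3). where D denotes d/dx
14 - 15 x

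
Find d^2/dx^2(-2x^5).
- 40 x^{3}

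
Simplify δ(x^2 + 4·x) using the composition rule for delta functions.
\frac{\delta(x + 4) + \delta(x)}{4}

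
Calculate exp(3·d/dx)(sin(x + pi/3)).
\sin{\left(x + \frac{\pi}{3} + 3 \right)}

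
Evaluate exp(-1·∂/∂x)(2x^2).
2 x^{2} - 4 x + 2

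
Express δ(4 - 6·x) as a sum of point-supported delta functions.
\frac{\delta(x - 2/3)}{6}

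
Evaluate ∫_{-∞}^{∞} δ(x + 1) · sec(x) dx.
\sec{\left(1 \right)}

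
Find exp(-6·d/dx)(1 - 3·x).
19 - 3 x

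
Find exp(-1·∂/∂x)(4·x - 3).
4 x - 7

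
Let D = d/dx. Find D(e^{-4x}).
- 4 e^{- 4 x}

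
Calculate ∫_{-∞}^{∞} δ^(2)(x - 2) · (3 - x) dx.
0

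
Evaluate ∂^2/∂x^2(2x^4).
24 x^{2}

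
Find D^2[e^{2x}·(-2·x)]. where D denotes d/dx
8 \left(- x - 1\right) e^{2 x}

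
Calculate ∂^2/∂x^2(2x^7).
84 x^{5}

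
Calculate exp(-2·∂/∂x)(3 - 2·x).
7 - 2 x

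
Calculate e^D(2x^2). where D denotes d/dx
2 x^{2} + 4 x + 2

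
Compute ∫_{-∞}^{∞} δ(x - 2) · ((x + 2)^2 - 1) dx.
15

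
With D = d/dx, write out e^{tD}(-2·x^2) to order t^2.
- 2 t^{2} - 4 t x - 2 x^{2}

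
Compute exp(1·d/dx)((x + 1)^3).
x^{3} + 6 x^{2} + 12 x + 8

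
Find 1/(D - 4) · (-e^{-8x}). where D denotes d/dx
\frac{e^{- 8 x}}{12}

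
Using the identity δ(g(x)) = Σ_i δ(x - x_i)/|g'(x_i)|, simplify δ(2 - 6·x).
\frac{\delta(x - 1/3)}{6}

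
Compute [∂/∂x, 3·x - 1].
3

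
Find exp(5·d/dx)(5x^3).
5 x^{3} + 75 x^{2} + 375 x + 625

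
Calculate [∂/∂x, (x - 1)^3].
3 \left(x - 1\right)^{2}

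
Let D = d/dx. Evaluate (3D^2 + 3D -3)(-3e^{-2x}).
- 9 e^{- 2 x}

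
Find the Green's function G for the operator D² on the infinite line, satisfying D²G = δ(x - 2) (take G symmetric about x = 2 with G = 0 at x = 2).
\frac{|x - 2|}{2}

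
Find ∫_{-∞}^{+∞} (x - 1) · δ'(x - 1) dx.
-1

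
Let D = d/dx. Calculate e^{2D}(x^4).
x^{4} + 8 x^{3} + 24 x^{2} + 32 x + 16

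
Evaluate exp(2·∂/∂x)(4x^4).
4 x^{4} + 32 x^{3} + 96 x^{2} + 128 x + 64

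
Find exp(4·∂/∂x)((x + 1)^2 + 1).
x^{2} + 10 x + 26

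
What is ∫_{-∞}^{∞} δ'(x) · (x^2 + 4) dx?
0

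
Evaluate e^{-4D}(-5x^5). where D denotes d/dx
- 5 x^{5} + 100 x^{4} - 800 x^{3} + 3200 x^{2} - 6400 x + 5120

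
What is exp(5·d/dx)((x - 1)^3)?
x^{3} + 12 x^{2} + 48 x + 64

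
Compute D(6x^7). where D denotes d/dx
42 x^{6}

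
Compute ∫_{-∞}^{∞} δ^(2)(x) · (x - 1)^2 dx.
2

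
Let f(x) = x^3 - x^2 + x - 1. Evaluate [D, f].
3 x^{2} - 2 x + 1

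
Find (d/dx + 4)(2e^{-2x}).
4 e^{- 2 x}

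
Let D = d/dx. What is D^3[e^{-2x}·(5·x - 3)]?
4 \left(21 - 10 x\right) e^{- 2 x}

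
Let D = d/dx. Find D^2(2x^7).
84 x^{5}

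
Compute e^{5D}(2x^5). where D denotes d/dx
2 x^{5} + 50 x^{4} + 500 x^{3} + 2500 x^{2} + 6250 x + 6250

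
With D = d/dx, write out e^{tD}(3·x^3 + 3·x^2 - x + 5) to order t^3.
3 t^{3} + t^{2} \left(9 x + 3\right) + t \left(9 x^{2} + 6 x - 1\right) + 3 x^{3} + 3 x^{2} - x + 5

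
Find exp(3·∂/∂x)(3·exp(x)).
3 e^{x + 3}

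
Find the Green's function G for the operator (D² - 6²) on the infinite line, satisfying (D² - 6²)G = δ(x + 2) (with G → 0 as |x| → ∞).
-\frac{e^{-6|x + 2|}}{12}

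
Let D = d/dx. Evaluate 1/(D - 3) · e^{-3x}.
- \frac{e^{- 3 x}}{6}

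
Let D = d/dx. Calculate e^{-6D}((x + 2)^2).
x^{2} - 8 x + 16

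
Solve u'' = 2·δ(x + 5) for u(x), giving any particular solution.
|x + 5|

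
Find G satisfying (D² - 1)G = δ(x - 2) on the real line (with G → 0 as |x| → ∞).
-\frac{e^{-|x - 2|}}{2}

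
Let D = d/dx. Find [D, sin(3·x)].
3 \cos{\left(3 x \right)}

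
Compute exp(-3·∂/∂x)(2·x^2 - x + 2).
2 x^{2} - 13 x + 23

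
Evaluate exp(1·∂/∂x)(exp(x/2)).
e^{\frac{x}{2} + \frac{1}{2}}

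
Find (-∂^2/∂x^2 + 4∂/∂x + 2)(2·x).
4 x + 8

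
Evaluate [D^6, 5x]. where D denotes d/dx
30D^{5}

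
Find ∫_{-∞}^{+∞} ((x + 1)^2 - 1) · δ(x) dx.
0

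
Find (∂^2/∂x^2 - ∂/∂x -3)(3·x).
- 9 x - 3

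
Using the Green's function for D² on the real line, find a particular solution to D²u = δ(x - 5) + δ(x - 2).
\frac{|x - 5|}{2} + \frac{|x - 2|}{2}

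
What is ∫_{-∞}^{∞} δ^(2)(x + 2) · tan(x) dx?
- \frac{2 \tan{\left(2 \right)}}{\cos^{2}{\left(2 \right)}}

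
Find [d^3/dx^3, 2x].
6\frac{d^{2}}{dx^{2}}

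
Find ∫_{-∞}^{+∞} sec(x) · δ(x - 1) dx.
\sec{\left(1 \right)}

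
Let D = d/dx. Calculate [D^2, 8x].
16D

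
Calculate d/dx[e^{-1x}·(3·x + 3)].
- 3 x e^{- x}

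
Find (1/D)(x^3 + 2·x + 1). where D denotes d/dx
\frac{x^{4}}{4} + x^{2} + x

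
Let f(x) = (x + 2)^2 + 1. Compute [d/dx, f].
2 x + 4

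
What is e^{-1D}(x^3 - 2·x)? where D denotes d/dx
x^{3} - 3 x^{2} + x + 1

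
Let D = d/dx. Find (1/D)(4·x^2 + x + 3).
\frac{4 x^{3}}{3} + \frac{x^{2}}{2} + 3 x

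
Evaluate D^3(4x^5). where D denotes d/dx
240 x^{2}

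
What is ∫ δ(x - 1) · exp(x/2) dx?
e^{\frac{1}{2}}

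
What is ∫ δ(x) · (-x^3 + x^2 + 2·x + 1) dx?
1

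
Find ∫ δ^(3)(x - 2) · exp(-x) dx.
e^{-2}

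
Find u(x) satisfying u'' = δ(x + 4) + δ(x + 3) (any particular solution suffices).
\frac{|x + 4|}{2} + \frac{|x + 3|}{2}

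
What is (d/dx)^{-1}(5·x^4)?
x^{5}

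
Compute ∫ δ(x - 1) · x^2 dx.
1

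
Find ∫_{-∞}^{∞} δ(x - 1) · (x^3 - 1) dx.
0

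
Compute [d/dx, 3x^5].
15 x^{4}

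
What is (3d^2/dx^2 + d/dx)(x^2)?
2 x + 6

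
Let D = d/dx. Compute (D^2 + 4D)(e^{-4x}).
0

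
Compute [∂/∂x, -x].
-1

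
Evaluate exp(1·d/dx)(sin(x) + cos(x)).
\sqrt{2} \sin{\left(x + \frac{\pi}{4} + 1 \right)}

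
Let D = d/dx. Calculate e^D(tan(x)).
\tan{\left(x + 1 \right)}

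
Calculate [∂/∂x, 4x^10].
40 x^{9}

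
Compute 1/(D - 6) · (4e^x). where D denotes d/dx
- \frac{4 e^{x}}{5}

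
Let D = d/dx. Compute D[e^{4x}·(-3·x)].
\left(- 12 x - 3\right) e^{4 x}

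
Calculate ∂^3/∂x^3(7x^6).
840 x^{3}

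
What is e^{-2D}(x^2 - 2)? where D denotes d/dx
x^{2} - 4 x + 2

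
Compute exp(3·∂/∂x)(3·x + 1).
3 x + 10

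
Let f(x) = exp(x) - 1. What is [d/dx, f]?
e^{x}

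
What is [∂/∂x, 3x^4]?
12 x^{3}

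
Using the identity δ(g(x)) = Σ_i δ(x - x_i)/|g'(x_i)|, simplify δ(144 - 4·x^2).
\frac{\delta(x - 6) + \delta(x + 6)}{48}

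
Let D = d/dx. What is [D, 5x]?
5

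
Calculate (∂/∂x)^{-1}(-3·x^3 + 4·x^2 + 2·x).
- \frac{3 x^{4}}{4} + \frac{4 x^{3}}{3} + x^{2}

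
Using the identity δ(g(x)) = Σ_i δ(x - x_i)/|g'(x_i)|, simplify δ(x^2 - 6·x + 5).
\frac{\delta(x - 5) + \delta(x - 1)}{4}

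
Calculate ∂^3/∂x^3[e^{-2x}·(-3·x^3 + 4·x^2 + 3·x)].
2 \left(12 x^{3} - 70 x^{2} + 90 x - 15\right) e^{- 2 x}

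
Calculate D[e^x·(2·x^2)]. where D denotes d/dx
2 x \left(x + 2\right) e^{x}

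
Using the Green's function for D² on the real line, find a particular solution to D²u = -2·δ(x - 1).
-|x - 1|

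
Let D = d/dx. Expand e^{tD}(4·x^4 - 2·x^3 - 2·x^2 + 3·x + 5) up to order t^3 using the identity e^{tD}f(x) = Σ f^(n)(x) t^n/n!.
t^{3} \left(16 x - 2\right) + t^{2} \left(24 x^{2} - 6 x - 2\right) + t \left(16 x^{3} - 6 x^{2} - 4 x + 3\right) + 4 x^{4} - 2 x^{3} - 2 x^{2} + 3 x + 5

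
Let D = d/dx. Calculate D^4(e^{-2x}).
16 e^{- 2 x}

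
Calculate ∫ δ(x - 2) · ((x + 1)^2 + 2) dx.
11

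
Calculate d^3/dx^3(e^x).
e^{x}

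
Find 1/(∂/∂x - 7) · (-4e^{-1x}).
\frac{e^{- x}}{2}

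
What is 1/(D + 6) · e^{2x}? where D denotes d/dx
\frac{e^{2 x}}{8}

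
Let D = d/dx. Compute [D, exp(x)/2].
\frac{e^{x}}{2}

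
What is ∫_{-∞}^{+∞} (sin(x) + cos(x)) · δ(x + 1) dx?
- \sin{\left(1 \right)} + \cos{\left(1 \right)}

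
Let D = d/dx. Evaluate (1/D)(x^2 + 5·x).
\frac{x^{3}}{3} + \frac{5 x^{2}}{2}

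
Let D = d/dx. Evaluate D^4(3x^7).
2520 x^{3}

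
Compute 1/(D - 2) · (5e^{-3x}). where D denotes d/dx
- e^{- 3 x}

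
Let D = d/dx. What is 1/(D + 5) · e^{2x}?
\frac{e^{2 x}}{7}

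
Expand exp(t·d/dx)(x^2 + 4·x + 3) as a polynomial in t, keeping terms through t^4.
t^{2} + 2 t \left(x + 2\right) + x^{2} + 4 x + 3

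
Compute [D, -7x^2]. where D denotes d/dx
- 14 x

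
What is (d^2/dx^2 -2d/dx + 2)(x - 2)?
2 x - 6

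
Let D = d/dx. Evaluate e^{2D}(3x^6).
3 x^{6} + 36 x^{5} + 180 x^{4} + 480 x^{3} + 720 x^{2} + 576 x + 192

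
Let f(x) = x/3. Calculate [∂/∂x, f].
\frac{1}{3}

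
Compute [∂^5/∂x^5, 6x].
30\frac{d^{4}}{dx^{4}}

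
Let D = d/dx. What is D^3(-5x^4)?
- 120 x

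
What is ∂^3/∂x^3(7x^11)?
6930 x^{8}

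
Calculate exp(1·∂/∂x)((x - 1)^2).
x^{2}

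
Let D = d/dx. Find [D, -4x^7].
- 28 x^{6}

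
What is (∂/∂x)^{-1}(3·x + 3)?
\frac{3 x^{2}}{2} + 3 x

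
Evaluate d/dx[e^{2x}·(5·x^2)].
10 x \left(x + 1\right) e^{2 x}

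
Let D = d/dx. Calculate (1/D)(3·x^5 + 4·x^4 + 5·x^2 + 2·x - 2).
\frac{x^{6}}{2} + \frac{4 x^{5}}{5} + \frac{5 x^{3}}{3} + x^{2} - 2 x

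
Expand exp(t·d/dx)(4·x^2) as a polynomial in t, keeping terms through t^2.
4 t^{2} + 8 t x + 4 x^{2}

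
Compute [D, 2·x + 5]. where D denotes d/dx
2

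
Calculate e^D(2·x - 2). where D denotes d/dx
2 x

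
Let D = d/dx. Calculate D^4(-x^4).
-24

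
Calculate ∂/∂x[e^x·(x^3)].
x^{2} \left(x + 3\right) e^{x}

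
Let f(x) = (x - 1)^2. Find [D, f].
2 x - 2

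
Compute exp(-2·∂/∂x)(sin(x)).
\sin{\left(x - 2 \right)}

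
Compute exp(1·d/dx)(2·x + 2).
2 x + 4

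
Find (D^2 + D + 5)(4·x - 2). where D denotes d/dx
20 x - 6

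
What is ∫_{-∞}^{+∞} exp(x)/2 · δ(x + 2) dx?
\frac{1}{2 e^{2}}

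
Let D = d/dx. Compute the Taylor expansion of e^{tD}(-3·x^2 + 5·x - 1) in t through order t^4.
- 3 t^{2} - t \left(6 x - 5\right) - 3 x^{2} + 5 x - 1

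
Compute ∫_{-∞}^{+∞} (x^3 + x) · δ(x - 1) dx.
2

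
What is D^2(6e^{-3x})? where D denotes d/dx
54 e^{- 3 x}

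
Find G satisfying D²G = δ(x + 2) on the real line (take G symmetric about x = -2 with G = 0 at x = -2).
\frac{|x + 2|}{2}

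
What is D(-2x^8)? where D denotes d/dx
- 16 x^{7}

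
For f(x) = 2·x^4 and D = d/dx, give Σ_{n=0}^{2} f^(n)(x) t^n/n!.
2 x^{2} \left(6 t^{2} + 4 t x + x^{2}\right)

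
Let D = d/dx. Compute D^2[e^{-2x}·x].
4 \left(x - 1\right) e^{- 2 x}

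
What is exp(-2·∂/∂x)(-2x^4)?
- 2 x^{4} + 16 x^{3} - 48 x^{2} + 64 x - 32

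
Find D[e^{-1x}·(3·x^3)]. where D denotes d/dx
3 x^{2} \left(3 - x\right) e^{- x}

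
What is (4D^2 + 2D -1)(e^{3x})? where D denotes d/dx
41 e^{3 x}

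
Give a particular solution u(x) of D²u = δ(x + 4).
\frac{|x + 4|}{2}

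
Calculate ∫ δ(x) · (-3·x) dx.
0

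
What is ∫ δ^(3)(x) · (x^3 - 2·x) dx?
-6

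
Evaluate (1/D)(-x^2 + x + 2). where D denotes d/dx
- \frac{x^{3}}{3} + \frac{x^{2}}{2} + 2 x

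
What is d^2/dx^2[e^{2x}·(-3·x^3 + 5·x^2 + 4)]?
\left(- 12 x^{3} - 16 x^{2} + 22 x + 26\right) e^{2 x}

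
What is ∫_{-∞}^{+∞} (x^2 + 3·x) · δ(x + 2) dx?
-2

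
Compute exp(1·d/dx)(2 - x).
1 - x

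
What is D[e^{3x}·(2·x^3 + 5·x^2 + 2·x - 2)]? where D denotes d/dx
\left(6 x^{3} + 21 x^{2} + 16 x - 4\right) e^{3 x}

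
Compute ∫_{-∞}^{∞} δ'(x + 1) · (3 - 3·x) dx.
3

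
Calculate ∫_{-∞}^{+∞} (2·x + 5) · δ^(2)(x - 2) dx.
0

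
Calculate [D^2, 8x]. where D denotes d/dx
16D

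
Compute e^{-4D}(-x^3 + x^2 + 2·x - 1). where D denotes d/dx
- x^{3} + 13 x^{2} - 54 x + 71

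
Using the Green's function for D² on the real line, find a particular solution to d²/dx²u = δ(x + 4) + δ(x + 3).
\frac{|x + 4|}{2} + \frac{|x + 3|}{2}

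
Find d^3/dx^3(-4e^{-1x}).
4 e^{- x}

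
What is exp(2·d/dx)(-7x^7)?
- 7 x^{7} - 98 x^{6} - 588 x^{5} - 1960 x^{4} - 3920 x^{3} - 4704 x^{2} - 3136 x - 896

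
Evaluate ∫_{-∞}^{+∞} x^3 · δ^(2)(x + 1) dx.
-6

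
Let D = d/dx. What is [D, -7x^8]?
- 56 x^{7}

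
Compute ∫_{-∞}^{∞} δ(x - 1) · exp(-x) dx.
e^{-1}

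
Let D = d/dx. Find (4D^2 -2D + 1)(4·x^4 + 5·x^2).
4 x^{4} - 32 x^{3} + 197 x^{2} - 20 x + 40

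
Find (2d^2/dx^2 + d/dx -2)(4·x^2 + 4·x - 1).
22 - 8 x^{2}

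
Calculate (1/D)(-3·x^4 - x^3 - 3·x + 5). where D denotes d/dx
- \frac{3 x^{5}}{5} - \frac{x^{4}}{4} - \frac{3 x^{2}}{2} + 5 x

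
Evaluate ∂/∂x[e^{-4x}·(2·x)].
2 \left(1 - 4 x\right) e^{- 4 x}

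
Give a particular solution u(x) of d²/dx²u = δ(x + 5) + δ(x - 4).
\frac{|x + 5|}{2} + \frac{|x - 4|}{2}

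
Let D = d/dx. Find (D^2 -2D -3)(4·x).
- 12 x - 8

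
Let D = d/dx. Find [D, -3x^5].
- 15 x^{4}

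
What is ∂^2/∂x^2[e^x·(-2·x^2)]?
2 \left(- x^{2} - 4 x - 2\right) e^{x}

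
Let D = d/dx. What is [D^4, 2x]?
8D^{3}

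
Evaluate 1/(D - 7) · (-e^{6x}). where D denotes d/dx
e^{6 x}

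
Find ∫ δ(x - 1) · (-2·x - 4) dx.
-6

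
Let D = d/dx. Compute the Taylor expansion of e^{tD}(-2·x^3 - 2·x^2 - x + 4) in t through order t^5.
- 2 t^{3} - t^{2} \left(6 x + 2\right) - t \left(6 x^{2} + 4 x + 1\right) - 2 x^{3} - 2 x^{2} - x + 4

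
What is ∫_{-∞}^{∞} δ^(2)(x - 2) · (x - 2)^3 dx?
0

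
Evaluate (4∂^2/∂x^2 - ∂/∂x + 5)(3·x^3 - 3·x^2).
15 x^{3} - 24 x^{2} + 78 x - 24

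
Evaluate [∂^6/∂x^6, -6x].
-36\frac{d^{5}}{dx^{5}}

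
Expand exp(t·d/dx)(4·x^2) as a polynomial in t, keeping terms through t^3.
4 t^{2} + 8 t x + 4 x^{2}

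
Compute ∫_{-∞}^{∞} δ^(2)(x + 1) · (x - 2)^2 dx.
2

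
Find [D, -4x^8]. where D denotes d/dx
- 32 x^{7}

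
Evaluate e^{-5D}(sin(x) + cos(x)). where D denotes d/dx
\sqrt{2} \cos{\left(- x + \frac{\pi}{4} + 5 \right)}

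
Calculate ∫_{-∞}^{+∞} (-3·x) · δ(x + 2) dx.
6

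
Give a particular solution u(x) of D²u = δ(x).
\frac{|x|}{2}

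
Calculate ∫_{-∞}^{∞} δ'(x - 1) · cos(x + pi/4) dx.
\sin{\left(\frac{\pi}{4} + 1 \right)}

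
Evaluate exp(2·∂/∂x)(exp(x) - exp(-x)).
2 \sinh{\left(x + 2 \right)}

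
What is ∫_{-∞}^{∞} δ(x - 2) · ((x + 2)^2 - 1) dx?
15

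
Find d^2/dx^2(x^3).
6 x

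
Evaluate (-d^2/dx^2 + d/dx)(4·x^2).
8 x - 8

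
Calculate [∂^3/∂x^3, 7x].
21\frac{d^{2}}{dx^{2}}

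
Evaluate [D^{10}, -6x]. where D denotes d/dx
-60D^{9}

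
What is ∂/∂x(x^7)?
7 x^{6}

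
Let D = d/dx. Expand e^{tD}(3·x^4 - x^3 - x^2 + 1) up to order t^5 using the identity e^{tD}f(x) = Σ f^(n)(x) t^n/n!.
3 t^{4} + t^{3} \left(12 x - 1\right) + t^{2} \left(18 x^{2} - 3 x - 1\right) - t x \left(- 12 x^{2} + 3 x + 2\right) + 3 x^{4} - x^{3} - x^{2} + 1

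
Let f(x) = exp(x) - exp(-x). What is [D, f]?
2 \cosh{\left(x \right)}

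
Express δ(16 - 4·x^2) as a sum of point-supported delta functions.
\frac{\delta(x - 2) + \delta(x + 2)}{16}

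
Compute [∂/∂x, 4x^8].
32 x^{7}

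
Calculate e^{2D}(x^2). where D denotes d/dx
x^{2} + 4 x + 4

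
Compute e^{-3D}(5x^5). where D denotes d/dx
5 x^{5} - 75 x^{4} + 450 x^{3} - 1350 x^{2} + 2025 x - 1215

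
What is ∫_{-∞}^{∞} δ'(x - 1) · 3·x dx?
-3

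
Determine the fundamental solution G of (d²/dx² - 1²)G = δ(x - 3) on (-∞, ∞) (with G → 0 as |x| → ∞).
-\frac{e^{-|x - 3|}}{2}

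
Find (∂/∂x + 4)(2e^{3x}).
14 e^{3 x}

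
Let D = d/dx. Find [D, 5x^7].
35 x^{6}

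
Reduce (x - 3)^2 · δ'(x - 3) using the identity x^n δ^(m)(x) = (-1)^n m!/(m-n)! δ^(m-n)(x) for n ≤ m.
0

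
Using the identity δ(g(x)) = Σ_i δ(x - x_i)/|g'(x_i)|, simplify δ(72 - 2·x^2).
\frac{\delta(x - 6) + \delta(x + 6)}{24}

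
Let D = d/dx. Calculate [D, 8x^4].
32 x^{3}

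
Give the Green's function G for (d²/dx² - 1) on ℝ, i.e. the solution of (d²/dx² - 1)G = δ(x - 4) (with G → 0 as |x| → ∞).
-\frac{e^{-|x - 4|}}{2}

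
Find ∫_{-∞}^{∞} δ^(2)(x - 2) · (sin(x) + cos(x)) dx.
- \sin{\left(2 \right)} - \cos{\left(2 \right)}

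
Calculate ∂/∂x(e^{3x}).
3 e^{3 x}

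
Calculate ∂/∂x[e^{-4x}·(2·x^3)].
x^{2} \left(6 - 8 x\right) e^{- 4 x}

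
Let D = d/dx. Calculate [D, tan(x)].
\frac{1}{\cos^{2}{\left(x \right)}}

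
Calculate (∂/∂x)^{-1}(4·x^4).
\frac{4 x^{5}}{5}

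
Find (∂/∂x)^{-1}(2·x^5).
\frac{x^{6}}{3}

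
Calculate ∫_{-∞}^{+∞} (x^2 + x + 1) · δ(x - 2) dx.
7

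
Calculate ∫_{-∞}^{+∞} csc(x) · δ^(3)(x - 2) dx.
\left(6 \cot^{2}{\left(2 \right)} + 5\right) \cot{\left(2 \right)} \csc{\left(2 \right)}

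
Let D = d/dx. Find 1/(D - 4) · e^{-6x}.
- \frac{e^{- 6 x}}{10}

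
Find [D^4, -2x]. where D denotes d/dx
-8D^{3}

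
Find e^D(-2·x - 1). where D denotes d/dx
- 2 x - 3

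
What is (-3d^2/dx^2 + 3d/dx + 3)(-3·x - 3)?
- 9 x - 18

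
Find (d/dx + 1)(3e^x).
6 e^{x}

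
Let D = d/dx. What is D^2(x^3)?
6 x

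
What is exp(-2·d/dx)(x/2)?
\frac{x}{2} - 1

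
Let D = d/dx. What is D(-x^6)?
- 6 x^{5}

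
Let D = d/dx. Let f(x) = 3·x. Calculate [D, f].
3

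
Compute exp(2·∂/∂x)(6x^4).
6 x^{4} + 48 x^{3} + 144 x^{2} + 192 x + 96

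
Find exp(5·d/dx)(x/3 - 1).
\frac{x}{3} + \frac{2}{3}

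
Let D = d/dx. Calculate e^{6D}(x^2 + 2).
x^{2} + 12 x + 38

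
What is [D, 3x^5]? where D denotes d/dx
15 x^{4}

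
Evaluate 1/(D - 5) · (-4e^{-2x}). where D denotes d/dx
\frac{4 e^{- 2 x}}{7}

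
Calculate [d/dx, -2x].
-2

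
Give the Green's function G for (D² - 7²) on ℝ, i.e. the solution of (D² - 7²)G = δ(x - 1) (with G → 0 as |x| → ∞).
-\frac{e^{-7|x - 1|}}{14}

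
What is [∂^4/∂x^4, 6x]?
24\frac{d^{3}}{dx^{3}}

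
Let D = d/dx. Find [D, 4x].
4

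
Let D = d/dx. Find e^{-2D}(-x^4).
- x^{4} + 8 x^{3} - 24 x^{2} + 32 x - 16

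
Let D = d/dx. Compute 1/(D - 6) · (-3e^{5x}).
3 e^{5 x}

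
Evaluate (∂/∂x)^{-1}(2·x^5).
\frac{x^{6}}{3}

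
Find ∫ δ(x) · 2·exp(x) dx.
2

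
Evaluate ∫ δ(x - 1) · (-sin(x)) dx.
- \sin{\left(1 \right)}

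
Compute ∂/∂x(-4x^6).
- 24 x^{5}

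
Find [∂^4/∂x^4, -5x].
-20\frac{d^{3}}{dx^{3}}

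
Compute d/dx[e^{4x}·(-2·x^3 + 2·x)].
\left(- 6 x^{2} + 8 x \left(1 - x^{2}\right) + 2\right) e^{4 x}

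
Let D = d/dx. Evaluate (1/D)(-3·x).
- \frac{3 x^{2}}{2}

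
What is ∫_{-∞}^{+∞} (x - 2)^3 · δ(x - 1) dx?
-1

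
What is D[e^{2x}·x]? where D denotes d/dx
\left(2 x + 1\right) e^{2 x}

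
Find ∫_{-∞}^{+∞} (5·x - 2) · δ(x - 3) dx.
13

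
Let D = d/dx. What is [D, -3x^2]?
- 6 x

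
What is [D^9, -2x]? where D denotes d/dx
-18D^{8}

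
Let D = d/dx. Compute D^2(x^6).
30 x^{4}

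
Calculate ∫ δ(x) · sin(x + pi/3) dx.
\frac{\sqrt{3}}{2}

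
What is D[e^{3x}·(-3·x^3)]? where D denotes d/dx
9 x^{2} \left(- x - 1\right) e^{3 x}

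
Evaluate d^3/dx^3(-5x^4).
- 120 x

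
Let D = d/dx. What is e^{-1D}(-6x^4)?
- 6 x^{4} + 24 x^{3} - 36 x^{2} + 24 x - 6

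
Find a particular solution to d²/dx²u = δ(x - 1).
\frac{|x - 1|}{2}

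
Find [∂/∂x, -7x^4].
- 28 x^{3}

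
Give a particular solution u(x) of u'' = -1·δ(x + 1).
-\frac{|x + 1|}{2}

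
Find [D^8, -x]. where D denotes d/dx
-8D^{7}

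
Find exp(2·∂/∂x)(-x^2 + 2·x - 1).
- x^{2} - 2 x - 1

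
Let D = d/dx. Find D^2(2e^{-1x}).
2 e^{- x}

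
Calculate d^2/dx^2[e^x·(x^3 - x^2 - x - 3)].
\left(x^{3} + 5 x^{2} + x - 7\right) e^{x}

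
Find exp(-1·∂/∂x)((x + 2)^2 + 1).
x^{2} + 2 x + 2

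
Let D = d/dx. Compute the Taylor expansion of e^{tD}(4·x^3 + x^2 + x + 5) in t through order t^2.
t^{2} \left(12 x + 1\right) + t \left(12 x^{2} + 2 x + 1\right) + 4 x^{3} + x^{2} + x + 5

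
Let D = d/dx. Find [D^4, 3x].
12D^{3}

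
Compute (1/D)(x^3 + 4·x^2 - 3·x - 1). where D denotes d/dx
\frac{x^{4}}{4} + \frac{4 x^{3}}{3} - \frac{3 x^{2}}{2} - x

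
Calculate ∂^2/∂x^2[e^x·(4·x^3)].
4 x \left(x^{2} + 6 x + 6\right) e^{x}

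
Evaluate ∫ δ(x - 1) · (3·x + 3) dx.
6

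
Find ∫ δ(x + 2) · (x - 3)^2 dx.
25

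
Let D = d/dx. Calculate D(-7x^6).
- 42 x^{5}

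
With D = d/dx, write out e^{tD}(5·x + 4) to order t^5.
5 t + 5 x + 4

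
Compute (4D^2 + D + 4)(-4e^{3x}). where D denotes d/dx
- 172 e^{3 x}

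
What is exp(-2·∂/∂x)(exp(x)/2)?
\frac{e^{x - 2}}{2}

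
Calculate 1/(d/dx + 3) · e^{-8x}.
- \frac{e^{- 8 x}}{5}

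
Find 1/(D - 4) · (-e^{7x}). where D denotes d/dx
- \frac{e^{7 x}}{3}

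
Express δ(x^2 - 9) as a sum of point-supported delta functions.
\frac{\delta(x + 3) + \delta(x - 3)}{6}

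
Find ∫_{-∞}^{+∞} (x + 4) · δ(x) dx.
4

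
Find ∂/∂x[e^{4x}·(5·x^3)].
x^{2} \left(20 x + 15\right) e^{4 x}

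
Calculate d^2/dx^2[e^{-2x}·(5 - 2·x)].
4 \left(7 - 2 x\right) e^{- 2 x}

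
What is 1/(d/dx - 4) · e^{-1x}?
- \frac{e^{- x}}{5}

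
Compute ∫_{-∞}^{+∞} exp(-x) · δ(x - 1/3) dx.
e^{- \frac{1}{3}}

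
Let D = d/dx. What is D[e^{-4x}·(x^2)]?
2 x \left(1 - 2 x\right) e^{- 4 x}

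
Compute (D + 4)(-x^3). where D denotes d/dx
x^{2} \left(- 4 x - 3\right)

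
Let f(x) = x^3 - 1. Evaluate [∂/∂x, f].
3 x^{2}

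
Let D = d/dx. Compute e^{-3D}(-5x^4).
- 5 x^{4} + 60 x^{3} - 270 x^{2} + 540 x - 405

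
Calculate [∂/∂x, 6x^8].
48 x^{7}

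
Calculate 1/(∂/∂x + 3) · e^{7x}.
\frac{e^{7 x}}{10}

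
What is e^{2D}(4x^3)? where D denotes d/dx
4 x^{3} + 24 x^{2} + 48 x + 32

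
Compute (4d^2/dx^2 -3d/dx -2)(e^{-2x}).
20 e^{- 2 x}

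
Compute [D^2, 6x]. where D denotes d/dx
12D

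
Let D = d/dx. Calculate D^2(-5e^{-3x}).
- 45 e^{- 3 x}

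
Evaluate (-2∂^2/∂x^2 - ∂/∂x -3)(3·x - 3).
6 - 9 x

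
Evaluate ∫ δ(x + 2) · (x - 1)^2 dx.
9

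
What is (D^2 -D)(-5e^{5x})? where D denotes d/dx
- 100 e^{5 x}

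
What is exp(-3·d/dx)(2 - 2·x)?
8 - 2 x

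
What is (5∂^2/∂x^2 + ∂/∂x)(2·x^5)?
10 x^{3} \left(x + 20\right)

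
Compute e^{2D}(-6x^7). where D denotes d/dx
- 6 x^{7} - 84 x^{6} - 504 x^{5} - 1680 x^{4} - 3360 x^{3} - 4032 x^{2} - 2688 x - 768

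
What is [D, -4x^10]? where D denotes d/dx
- 40 x^{9}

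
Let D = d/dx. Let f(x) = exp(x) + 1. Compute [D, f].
e^{x}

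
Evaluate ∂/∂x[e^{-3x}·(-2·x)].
2 \left(3 x - 1\right) e^{- 3 x}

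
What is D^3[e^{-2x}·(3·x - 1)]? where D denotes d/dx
4 \left(11 - 6 x\right) e^{- 2 x}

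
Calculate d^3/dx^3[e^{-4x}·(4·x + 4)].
64 \left(- 4 x - 1\right) e^{- 4 x}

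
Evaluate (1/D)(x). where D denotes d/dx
\frac{x^{2}}{2}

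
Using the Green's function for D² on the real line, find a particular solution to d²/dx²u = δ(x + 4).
\frac{|x + 4|}{2}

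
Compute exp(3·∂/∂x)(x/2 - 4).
\frac{x}{2} - \frac{5}{2}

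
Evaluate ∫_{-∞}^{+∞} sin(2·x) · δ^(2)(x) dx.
0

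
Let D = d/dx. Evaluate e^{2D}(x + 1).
x + 3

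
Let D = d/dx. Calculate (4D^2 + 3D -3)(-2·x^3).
6 x \left(x^{2} - 3 x - 8\right)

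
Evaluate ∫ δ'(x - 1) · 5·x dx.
-5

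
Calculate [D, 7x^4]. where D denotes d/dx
28 x^{3}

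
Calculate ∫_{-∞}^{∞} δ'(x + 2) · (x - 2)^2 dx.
8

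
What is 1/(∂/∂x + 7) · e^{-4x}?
\frac{e^{- 4 x}}{3}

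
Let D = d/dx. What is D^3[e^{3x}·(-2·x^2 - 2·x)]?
\left(- 54 x^{2} - 162 x - 90\right) e^{3 x}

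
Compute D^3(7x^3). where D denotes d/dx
42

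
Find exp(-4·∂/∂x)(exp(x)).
e^{x - 4}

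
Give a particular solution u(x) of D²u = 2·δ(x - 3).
|x - 3|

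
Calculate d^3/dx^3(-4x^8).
- 1344 x^{5}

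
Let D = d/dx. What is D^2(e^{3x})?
9 e^{3 x}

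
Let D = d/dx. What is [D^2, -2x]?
-4D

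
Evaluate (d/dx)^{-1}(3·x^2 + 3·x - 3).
x^{3} + \frac{3 x^{2}}{2} - 3 x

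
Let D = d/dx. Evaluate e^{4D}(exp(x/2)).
e^{\frac{x}{2} + 2}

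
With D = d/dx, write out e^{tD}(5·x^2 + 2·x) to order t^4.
5 t^{2} + 2 t \left(5 x + 1\right) + 5 x^{2} + 2 x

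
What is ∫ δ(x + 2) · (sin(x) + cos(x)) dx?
- \sin{\left(2 \right)} + \cos{\left(2 \right)}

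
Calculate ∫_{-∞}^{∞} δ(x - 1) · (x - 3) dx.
-2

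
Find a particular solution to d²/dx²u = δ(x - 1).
\frac{|x - 1|}{2}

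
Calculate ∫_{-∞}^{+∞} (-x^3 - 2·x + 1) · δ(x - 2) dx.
-11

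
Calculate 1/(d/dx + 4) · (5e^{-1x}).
\frac{5 e^{- x}}{3}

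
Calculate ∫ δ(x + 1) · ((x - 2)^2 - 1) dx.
8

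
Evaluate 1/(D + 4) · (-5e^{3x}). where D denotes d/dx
- \frac{5 e^{3 x}}{7}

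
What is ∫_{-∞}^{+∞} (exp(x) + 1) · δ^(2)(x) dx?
1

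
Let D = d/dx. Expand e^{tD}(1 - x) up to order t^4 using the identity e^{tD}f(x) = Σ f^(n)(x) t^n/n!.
- t - x + 1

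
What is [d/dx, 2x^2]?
4 x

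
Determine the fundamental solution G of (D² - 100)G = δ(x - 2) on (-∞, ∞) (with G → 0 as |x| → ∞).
-\frac{e^{-10|x - 2|}}{20}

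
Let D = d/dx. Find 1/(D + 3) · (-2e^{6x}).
- \frac{2 e^{6 x}}{9}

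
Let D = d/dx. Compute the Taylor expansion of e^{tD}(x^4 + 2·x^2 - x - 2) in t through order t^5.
t^{4} + 4 t^{3} x + t^{2} \left(6 x^{2} + 2\right) + t \left(4 x^{3} + 4 x - 1\right) + x^{4} + 2 x^{2} - x - 2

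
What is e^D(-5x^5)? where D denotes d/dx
- 5 x^{5} - 25 x^{4} - 50 x^{3} - 50 x^{2} - 25 x - 5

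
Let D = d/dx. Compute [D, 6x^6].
36 x^{5}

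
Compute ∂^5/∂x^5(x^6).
720 x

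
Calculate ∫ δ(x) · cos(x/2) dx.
1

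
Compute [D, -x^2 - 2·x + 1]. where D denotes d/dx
- 2 x - 2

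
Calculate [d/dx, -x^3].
- 3 x^{2}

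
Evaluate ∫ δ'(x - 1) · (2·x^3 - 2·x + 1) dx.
-4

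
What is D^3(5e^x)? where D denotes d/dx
5 e^{x}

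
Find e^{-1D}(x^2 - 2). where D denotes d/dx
x^{2} - 2 x - 1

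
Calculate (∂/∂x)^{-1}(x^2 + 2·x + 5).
\frac{x^{3}}{3} + x^{2} + 5 x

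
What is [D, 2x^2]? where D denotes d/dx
4 x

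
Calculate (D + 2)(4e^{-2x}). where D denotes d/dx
0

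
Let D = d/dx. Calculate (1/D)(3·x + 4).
\frac{3 x^{2}}{2} + 4 x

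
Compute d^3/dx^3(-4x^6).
- 480 x^{3}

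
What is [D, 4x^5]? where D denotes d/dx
20 x^{4}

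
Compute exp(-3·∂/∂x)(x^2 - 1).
x^{2} - 6 x + 8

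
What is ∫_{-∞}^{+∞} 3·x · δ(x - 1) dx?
3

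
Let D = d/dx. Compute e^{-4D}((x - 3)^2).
x^{2} - 14 x + 49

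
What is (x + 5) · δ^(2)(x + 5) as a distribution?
-2\delta'(x + 5)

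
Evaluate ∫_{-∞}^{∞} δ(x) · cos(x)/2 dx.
\frac{1}{2}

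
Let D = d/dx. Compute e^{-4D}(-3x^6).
- 3 x^{6} + 72 x^{5} - 720 x^{4} + 3840 x^{3} - 11520 x^{2} + 18432 x - 12288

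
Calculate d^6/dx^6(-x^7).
- 5040 x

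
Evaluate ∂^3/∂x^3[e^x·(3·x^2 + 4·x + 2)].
\left(3 x^{2} + 22 x + 32\right) e^{x}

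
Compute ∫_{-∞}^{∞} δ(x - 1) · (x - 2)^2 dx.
1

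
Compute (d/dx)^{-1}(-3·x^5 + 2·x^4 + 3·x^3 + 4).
- \frac{x^{6}}{2} + \frac{2 x^{5}}{5} + \frac{3 x^{4}}{4} + 4 x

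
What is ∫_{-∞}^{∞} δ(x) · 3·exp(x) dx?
3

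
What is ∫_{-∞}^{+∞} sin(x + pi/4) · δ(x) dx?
\frac{\sqrt{2}}{2}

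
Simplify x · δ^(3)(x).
-3\delta^{(2)}(x)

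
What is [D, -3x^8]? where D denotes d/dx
- 24 x^{7}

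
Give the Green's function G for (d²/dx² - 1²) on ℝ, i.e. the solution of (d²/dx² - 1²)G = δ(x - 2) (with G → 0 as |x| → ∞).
-\frac{e^{-|x - 2|}}{2}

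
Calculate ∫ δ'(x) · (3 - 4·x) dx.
4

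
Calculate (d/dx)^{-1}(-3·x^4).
- \frac{3 x^{5}}{5}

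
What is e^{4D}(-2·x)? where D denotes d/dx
- 2 x - 8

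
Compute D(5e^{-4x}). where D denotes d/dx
- 20 e^{- 4 x}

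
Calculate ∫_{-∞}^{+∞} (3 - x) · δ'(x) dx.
1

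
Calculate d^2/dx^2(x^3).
6 x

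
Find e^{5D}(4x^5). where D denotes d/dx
4 x^{5} + 100 x^{4} + 1000 x^{3} + 5000 x^{2} + 12500 x + 12500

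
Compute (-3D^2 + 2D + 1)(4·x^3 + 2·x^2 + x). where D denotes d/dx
4 x^{3} + 26 x^{2} - 63 x - 10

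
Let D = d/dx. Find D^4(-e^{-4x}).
- 256 e^{- 4 x}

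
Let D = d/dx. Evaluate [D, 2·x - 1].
2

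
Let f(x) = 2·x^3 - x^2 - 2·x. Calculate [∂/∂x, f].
6 x^{2} - 2 x - 2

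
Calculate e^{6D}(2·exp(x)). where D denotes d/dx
2 e^{x + 6}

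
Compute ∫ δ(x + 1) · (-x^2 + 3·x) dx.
-4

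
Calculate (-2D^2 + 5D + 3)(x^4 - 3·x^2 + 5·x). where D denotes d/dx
3 x^{4} + 20 x^{3} - 33 x^{2} - 15 x + 37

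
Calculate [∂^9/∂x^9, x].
9\frac{d^{8}}{dx^{8}}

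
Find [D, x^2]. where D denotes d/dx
2 x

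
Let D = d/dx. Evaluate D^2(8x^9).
576 x^{7}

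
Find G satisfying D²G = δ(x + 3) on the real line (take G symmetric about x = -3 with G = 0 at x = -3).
\frac{|x + 3|}{2}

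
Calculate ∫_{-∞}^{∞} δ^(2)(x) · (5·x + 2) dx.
0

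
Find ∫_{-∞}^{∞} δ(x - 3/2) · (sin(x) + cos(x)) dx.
\sqrt{2} \sin{\left(\frac{\pi}{4} + \frac{3}{2} \right)}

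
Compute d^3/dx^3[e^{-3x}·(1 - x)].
27 \left(x - 2\right) e^{- 3 x}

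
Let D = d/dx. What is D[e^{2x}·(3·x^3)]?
x^{2} \left(6 x + 9\right) e^{2 x}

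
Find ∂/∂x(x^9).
9 x^{8}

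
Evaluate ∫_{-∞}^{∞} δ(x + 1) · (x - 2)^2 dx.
9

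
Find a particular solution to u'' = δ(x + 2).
\frac{|x + 2|}{2}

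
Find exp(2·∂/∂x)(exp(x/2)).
e^{\frac{x}{2} + 1}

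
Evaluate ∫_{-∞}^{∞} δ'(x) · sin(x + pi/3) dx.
- \frac{1}{2}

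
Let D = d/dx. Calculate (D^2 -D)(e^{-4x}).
20 e^{- 4 x}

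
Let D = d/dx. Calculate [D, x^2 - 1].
2 x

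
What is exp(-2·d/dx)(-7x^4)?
- 7 x^{4} + 56 x^{3} - 168 x^{2} + 224 x - 112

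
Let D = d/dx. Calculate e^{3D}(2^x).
2^{x + 3}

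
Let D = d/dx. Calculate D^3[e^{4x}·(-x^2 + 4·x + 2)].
\left(- 64 x^{2} + 160 x + 296\right) e^{4 x}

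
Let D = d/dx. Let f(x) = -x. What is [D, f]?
-1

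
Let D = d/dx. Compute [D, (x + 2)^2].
2 x + 4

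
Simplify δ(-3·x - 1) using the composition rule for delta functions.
\frac{\delta(x + 1/3)}{3}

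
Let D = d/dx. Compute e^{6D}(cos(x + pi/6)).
\cos{\left(x + \frac{\pi}{6} + 6 \right)}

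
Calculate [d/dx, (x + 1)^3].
3 \left(x + 1\right)^{2}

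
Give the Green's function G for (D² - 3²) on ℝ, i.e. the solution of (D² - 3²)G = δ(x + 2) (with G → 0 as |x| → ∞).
-\frac{e^{-3|x + 2|}}{6}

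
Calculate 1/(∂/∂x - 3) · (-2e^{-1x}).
\frac{e^{- x}}{2}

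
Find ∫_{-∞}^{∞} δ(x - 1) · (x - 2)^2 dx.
1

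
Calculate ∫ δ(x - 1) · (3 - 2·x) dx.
1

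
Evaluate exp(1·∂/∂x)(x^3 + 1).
x^{3} + 3 x^{2} + 3 x + 2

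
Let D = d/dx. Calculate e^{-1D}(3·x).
3 x - 3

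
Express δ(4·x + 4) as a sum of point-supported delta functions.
\frac{\delta(x + 1)}{4}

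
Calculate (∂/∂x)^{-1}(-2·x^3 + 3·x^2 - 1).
- \frac{x^{4}}{2} + x^{3} - x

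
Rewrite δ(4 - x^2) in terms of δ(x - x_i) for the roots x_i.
\frac{\delta(x - 2) + \delta(x + 2)}{4}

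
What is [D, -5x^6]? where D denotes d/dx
- 30 x^{5}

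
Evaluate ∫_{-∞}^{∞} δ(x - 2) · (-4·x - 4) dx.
-12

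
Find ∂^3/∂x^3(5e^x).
5 e^{x}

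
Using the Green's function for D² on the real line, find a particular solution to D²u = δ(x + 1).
\frac{|x + 1|}{2}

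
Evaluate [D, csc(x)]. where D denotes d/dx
- \cot{\left(x \right)} \csc{\left(x \right)}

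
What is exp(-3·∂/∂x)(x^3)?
x^{3} - 9 x^{2} + 27 x - 27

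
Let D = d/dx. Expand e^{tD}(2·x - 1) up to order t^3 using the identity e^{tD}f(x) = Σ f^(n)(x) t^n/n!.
2 t + 2 x - 1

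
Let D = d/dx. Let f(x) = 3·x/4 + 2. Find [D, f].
\frac{3}{4}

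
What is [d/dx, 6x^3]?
18 x^{2}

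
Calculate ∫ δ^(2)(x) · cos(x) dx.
-1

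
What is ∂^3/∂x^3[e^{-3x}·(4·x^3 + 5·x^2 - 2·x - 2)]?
3 \left(- 36 x^{3} + 63 x^{2} + 36 x - 22\right) e^{- 3 x}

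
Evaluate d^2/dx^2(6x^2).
12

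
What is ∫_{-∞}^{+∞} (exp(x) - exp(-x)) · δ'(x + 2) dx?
- 2 \cosh{\left(2 \right)}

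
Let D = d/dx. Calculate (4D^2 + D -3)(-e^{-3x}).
- 30 e^{- 3 x}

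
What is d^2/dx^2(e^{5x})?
25 e^{5 x}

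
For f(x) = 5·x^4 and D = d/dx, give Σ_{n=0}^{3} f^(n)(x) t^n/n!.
5 x \left(4 t^{3} + 6 t^{2} x + 4 t x^{2} + x^{3}\right)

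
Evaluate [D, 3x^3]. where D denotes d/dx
9 x^{2}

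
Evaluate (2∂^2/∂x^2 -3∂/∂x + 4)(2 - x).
11 - 4 x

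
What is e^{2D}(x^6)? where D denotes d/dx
x^{6} + 12 x^{5} + 60 x^{4} + 160 x^{3} + 240 x^{2} + 192 x + 64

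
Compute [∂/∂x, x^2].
2 x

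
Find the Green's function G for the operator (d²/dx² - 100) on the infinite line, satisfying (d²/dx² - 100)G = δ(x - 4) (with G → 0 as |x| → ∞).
-\frac{e^{-10|x - 4|}}{20}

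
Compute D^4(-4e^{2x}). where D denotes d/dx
- 64 e^{2 x}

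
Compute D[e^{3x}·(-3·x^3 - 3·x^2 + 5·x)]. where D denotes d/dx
\left(- 9 x^{3} - 18 x^{2} + 9 x + 5\right) e^{3 x}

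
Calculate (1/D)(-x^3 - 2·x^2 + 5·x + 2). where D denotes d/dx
- \frac{x^{4}}{4} - \frac{2 x^{3}}{3} + \frac{5 x^{2}}{2} + 2 x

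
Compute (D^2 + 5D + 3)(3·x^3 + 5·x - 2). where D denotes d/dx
9 x^{3} + 45 x^{2} + 33 x + 19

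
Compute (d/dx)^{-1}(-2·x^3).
- \frac{x^{4}}{2}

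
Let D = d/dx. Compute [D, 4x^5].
20 x^{4}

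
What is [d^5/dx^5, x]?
5\frac{d^{4}}{dx^{4}}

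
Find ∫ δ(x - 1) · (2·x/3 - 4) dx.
- \frac{10}{3}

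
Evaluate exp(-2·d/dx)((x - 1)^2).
x^{2} - 6 x + 9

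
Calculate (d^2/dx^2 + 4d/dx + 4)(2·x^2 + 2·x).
8 x^{2} + 24 x + 12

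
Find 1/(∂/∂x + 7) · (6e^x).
\frac{3 e^{x}}{4}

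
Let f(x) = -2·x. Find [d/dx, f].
-2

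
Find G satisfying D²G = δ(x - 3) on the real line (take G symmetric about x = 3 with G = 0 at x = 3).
\frac{|x - 3|}{2}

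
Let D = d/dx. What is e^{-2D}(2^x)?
2^{x - 2}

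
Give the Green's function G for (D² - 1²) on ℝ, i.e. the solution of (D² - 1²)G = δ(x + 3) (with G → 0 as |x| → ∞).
-\frac{e^{-|x + 3|}}{2}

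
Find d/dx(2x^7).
14 x^{6}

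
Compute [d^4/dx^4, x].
4\frac{d^{3}}{dx^{3}}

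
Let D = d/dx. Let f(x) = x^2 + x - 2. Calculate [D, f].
2 x + 1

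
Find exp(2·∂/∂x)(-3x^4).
- 3 x^{4} - 24 x^{3} - 72 x^{2} - 96 x - 48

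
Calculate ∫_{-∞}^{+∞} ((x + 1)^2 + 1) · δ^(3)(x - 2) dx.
0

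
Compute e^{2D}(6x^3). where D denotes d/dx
6 x^{3} + 36 x^{2} + 72 x + 48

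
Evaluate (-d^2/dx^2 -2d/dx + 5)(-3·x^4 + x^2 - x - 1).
- 15 x^{4} + 24 x^{3} + 41 x^{2} - 9 x - 5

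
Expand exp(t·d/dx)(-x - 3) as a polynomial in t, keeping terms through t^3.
- t - x - 3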